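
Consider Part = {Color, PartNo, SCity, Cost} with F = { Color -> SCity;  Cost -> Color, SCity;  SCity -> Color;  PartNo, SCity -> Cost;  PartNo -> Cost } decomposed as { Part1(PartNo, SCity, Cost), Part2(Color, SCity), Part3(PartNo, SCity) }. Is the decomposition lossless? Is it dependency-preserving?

Lossless test (chase): Rows 1 and 2 agree on SCity; apply SCity→Color and equate their Color entries. Rows 1 and 3 agree on SCity; apply SCity→Color and equate their Color entries. Rows 1 and 3 agree on PartNo, SCity; apply PartNo, SCity→Cost and equate their Cost entries. Row 1 is now all distinguished symbols — the join is lossless.
Dependency preservation: Cost → Color, SCity is not contained in any single fragment, but the restricted closure of its left-hand side across the fragments still reaches the right-hand side; the remaining FDs each lie inside some fragment. All dependencies are preserved.

lossless and dependency-preserving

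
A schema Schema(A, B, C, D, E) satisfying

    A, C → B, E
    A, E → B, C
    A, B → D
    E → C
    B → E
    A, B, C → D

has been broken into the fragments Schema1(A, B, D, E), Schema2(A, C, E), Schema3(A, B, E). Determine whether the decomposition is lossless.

Yes

Chase test. Columns are A, B, C, D, E; row i has aⱼ where attribute j ∈ Schemai, else bᵢⱼ.
Initial tableau (one row per fragment):
  row 1: a1 a2 b13 a4 a5
  row 2: a1 b22 a3 b24 a5
  row 3: a1 a2 b33 b34 a5
Rows 1 and 2 agree on A, E; apply A, E→B, C and equate their B, C entries.
Rows 1 and 3 agree on A, E; apply A, E→B, C and equate their B, C entries.
Rows 1 and 2 agree on A, B; apply A, B→D and equate their D entries.
Rows 1 and 3 agree on A, B; apply A, B→D and equate their D entries.
Row 1 is now all distinguished symbols — the join is lossless.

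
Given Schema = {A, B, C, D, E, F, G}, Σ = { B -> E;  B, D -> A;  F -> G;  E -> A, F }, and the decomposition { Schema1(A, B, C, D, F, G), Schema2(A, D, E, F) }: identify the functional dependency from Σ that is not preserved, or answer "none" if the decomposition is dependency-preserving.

B -> E

Check B → E: no single fragment contains all of {B, E}, and the restricted closure of {B} across the fragments never reaches {E}.
B, D → A is preserved.
F → G is preserved.
E → A, F is preserved.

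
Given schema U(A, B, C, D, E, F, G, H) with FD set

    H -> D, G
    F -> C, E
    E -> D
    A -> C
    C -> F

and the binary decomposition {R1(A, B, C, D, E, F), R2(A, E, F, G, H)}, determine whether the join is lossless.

No

Common attributes: R1 ∩ R2 = {A, E, F}.
Closure of {A, E, F}: F → C, E applies, adding C; E → D applies, adding D. So (A, E, F)⁺ = {A, C, D, E, F}.
The closure contains neither all of R1 = {A, B, C, D, E, F} nor all of R2 = {A, E, F, G, H}, so the common attributes are not a superkey of either fragment. The join is lossy.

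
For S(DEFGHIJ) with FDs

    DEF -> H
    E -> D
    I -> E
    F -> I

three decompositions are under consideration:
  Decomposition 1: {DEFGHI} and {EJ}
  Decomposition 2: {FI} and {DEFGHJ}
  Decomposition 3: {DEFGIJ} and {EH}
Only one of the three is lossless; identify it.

Decomposition 2

Decomposition 1: common = {E}, closure = {DE} → lossy.
Decomposition 2: common = {F}, closure = {DEFHI} → lossless.
Decomposition 3: common = {E}, closure = {DE} → lossy.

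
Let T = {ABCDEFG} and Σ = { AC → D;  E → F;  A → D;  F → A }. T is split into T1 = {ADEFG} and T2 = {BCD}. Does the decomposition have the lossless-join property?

Common attributes: T1 ∩ T2 = {D}.
No dependency enlarges {D}, so (D)⁺ = {D}.
The closure contains neither all of T1 = {ADEFG} nor all of T2 = {BCD}, so the common attributes are not a superkey of either fragment. The join is lossy.

No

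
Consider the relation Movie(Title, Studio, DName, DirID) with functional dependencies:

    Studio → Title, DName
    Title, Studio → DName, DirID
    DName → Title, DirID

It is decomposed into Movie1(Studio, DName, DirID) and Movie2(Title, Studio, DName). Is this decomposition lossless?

Common attributes: Movie1 ∩ Movie2 = {Studio, DName}.
Closure of {Studio, DName}: Studio → Title, DName applies, adding Title; Title, Studio → DName, DirID applies, adding DirID. So (Studio, DName)⁺ = {Title, Studio, DName, DirID}.
This closure contains every attribute of Movie1, so Movie1 ∩ Movie2 → Movie1. The join is lossless.

Yes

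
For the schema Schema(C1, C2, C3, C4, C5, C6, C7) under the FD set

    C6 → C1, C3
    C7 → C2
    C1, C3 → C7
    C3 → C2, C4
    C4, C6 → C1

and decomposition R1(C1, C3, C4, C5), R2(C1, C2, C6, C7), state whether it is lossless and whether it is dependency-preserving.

Lossless test: (C1)⁺ = {C1}, which is a superkey of neither fragment — lossy.
Dependency preservation: the restricted closure of {C6} across the fragments never reaches {C1, C3}, so C6 → C1, C3 cannot be enforced without a join — not preserved.

lossy and not dependency-preserving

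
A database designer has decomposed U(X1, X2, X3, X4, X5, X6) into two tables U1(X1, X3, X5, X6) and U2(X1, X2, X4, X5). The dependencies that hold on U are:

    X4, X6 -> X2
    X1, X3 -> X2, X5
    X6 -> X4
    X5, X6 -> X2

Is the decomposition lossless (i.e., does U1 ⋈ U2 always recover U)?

No

Common attributes: U1 ∩ U2 = {X1, X5}.
No dependency enlarges {X1, X5}, so (X1, X5)⁺ = {X1, X5}.
The closure contains neither all of U1 = {X1, X3, X5, X6} nor all of U2 = {X1, X2, X4, X5}, so the common attributes are not a superkey of either fragment. The join is lossy.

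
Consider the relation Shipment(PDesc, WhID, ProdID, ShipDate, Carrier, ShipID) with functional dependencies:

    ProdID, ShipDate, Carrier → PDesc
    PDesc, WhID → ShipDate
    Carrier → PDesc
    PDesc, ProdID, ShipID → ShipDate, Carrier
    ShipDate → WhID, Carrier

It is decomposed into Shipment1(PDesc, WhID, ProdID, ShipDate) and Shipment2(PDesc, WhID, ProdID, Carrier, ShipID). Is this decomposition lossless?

Yes

Common attributes: Shipment1 ∩ Shipment2 = {PDesc, WhID, ProdID}.
Closure of {PDesc, WhID, ProdID}: PDesc, WhID → ShipDate applies, adding ShipDate; ShipDate → WhID, Carrier applies, adding Carrier. So (PDesc, WhID, ProdID)⁺ = {PDesc, WhID, ProdID, ShipDate, Carrier}.
This closure contains every attribute of Shipment1, so Shipment1 ∩ Shipment2 → Shipment1. The join is lossless.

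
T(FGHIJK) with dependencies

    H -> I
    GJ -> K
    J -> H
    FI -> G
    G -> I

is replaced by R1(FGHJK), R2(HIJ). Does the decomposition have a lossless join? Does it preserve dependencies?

Lossless test: (HJ)⁺ = {HIJ}, which contains all of one fragment — lossless.
Dependency preservation: the restricted closure of {FI} across the fragments never reaches {G}, so FI → G cannot be enforced without a join — not preserved.

lossless but not dependency-preserving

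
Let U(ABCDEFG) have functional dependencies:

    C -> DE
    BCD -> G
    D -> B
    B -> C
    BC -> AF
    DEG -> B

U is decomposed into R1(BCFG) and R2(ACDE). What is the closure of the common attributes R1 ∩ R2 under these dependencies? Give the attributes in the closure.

ABCDEFG

R1 ∩ R2 = {C}.
C → DE applies, adding DE
D → B applies, adding B
BC → AF applies, adding AF
BCD → G applies, adding G
Closure: {ABCDEFG}.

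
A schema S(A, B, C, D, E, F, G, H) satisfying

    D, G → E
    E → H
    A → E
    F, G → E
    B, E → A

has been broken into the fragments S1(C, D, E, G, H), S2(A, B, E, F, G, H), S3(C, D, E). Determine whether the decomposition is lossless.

No

Chase test. Columns are A, B, C, D, E, F, G, H; row i has aⱼ where attribute j ∈ Si, else bᵢⱼ.
Initial tableau (one row per fragment):
  row 1: b11 b12 a3 a4 a5 b16 a7 a8
  row 2: a1 a2 b23 b24 a5 a6 a7 a8
  row 3: b31 b32 a3 a4 a5 b36 b37 b38
Rows 1 and 3 agree on E; apply E→H and equate their H entries.
No row becomes fully distinguished — the join is lossy.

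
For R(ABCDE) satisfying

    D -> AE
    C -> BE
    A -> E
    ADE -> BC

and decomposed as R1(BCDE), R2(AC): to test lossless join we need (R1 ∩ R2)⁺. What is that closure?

BCE

R1 ∩ R2 = {C}.
C → BE applies, adding BE
Closure: {BCE}.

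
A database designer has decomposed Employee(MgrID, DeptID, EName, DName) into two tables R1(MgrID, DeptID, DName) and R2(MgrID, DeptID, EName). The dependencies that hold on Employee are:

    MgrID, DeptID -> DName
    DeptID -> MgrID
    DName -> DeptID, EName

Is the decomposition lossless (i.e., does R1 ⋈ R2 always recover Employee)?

Yes

Common attributes: R1 ∩ R2 = {MgrID, DeptID}.
Closure of {MgrID, DeptID}: MgrID, DeptID → DName applies, adding DName; DName → DeptID, EName applies, adding EName. So (MgrID, DeptID)⁺ = {MgrID, DeptID, EName, DName}.
This closure contains every attribute of R1, so R1 ∩ R2 → R1. The join is lossless.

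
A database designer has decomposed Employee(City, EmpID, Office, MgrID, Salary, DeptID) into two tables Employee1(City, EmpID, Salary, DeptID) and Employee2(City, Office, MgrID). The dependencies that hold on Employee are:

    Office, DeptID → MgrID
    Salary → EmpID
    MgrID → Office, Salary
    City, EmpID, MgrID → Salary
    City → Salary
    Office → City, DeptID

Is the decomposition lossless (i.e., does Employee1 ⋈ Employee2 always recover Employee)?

No

Common attributes: Employee1 ∩ Employee2 = {City}.
Closure of {City}: City → Salary applies, adding Salary; Salary → EmpID applies, adding EmpID. So (City)⁺ = {City, EmpID, Salary}.
The closure contains neither all of Employee1 = {City, EmpID, Salary, DeptID} nor all of Employee2 = {City, Office, MgrID}, so the common attributes are not a superkey of either fragment. The join is lossy.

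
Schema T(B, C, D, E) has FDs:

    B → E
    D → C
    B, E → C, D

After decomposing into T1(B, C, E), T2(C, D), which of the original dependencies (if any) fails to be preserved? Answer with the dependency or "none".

B, E → C, D

Check B, E → C, D: no single fragment contains all of {B, C, D, E}, and the restricted closure of {B, E} across the fragments never reaches {C, D}.
B → E is preserved.
D → C is preserved.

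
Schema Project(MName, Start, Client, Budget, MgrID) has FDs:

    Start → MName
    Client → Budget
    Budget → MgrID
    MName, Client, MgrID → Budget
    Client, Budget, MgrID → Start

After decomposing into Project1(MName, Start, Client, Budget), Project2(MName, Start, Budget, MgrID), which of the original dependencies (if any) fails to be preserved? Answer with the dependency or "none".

Start → MName lies within Project1.
Client → Budget lies within Project1.
Budget → MgrID lies within Project2.
MName, Client, MgrID → Budget: restricted closure across fragments reaches Budget.
Client, Budget, MgrID → Start: restricted closure across fragments reaches Start.
Every dependency is enforceable on the fragments, so the decomposition is dependency-preserving.

none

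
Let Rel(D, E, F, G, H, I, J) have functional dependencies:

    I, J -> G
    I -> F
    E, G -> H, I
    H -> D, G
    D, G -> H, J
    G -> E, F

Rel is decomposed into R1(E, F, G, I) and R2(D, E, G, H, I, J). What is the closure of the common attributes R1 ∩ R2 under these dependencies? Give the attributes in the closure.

R1 ∩ R2 = {E, G, I}.
I → F applies, adding F
E, G → H, I applies, adding H
H → D, G applies, adding D
D, G → H, J applies, adding J
Closure: {D, E, F, G, H, I, J}.

D, E, F, G, H, I, J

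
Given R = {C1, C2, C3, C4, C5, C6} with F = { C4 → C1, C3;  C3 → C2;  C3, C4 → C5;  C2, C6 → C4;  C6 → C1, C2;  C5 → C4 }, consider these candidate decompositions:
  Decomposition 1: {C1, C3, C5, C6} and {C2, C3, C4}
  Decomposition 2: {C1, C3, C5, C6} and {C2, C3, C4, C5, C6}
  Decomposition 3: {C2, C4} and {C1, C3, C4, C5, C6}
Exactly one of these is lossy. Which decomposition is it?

Decomposition 1

Decomposition 1: common = {C3}, closure = {C2, C3} → lossy.
Decomposition 2: common = {C3, C5, C6}, closure = {C1, C2, C3, C4, C5, C6} → lossless.
Decomposition 3: common = {C4}, closure = {C1, C2, C3, C4, C5} → lossless.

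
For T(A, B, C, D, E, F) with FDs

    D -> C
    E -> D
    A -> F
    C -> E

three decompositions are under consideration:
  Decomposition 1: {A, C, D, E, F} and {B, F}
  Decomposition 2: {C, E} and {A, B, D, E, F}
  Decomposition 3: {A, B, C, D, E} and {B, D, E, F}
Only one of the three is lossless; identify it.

Decomposition 1: common = {F}, closure = {F} → lossy.
Decomposition 2: common = {E}, closure = {C, D, E} → lossless.
Decomposition 3: common = {B, D, E}, closure = {B, C, D, E} → lossy.

Decomposition 2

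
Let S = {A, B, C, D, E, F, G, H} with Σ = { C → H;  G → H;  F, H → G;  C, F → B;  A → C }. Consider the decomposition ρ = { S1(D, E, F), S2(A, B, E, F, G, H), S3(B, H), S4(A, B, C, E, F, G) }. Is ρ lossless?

Chase test. Columns are A, B, C, D, E, F, G, H; row i has aⱼ where attribute j ∈ Si, else bᵢⱼ.
Initial tableau (one row per fragment):
  row 1: b11 b12 b13 a4 a5 a6 b17 b18
  row 2: a1 a2 b23 b24 a5 a6 a7 a8
  row 3: b31 a2 b33 b34 b35 b36 b37 a8
  row 4: a1 a2 a3 b44 a5 a6 a7 b48
Rows 2 and 4 agree on G; apply G→H and equate their H entries.
Rows 2 and 4 agree on A; apply A→C and equate their C entries.
No row becomes fully distinguished — the join is lossy.

No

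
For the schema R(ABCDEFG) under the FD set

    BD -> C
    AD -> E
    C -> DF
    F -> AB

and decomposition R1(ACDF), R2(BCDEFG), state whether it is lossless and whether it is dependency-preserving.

Lossless test: (CDF)⁺ = {ABCDEF}, which contains all of one fragment — lossless.
Dependency preservation: the restricted closure of {AD} across the fragments never reaches {E}, so AD → E cannot be enforced without a join — not preserved.

lossless but not dependency-preserving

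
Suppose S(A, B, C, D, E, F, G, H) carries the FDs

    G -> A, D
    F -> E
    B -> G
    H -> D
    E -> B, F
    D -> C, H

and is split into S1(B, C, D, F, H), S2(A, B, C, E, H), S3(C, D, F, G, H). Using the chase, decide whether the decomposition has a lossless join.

Chase test. Columns are A, B, C, D, E, F, G, H; row i has aⱼ where attribute j ∈ Si, else bᵢⱼ.
Initial tableau (one row per fragment):
  row 1: b11 a2 a3 a4 b15 a6 b17 a8
  row 2: a1 a2 a3 b24 a5 b26 b27 a8
  row 3: b31 b32 a3 a4 b35 a6 a7 a8
Rows 1 and 3 agree on F; apply F→E and equate their E entries.
Rows 1 and 2 agree on B; apply B→G and equate their G entries.
Rows 1 and 2 agree on H; apply H→D and equate their D entries.
Rows 1 and 3 agree on E; apply E→B, F and equate their B, F entries.
Rows 1 and 2 agree on G; apply G→A, D and equate their A, D entries.
Rows 1 and 3 agree on B; apply B→G and equate their G entries.
Rows 1 and 3 agree on G; apply G→A, D and equate their A, D entries.
No row becomes fully distinguished — the join is lossy.

No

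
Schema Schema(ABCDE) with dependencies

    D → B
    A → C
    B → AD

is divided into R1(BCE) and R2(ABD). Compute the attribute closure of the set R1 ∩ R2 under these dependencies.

ABCD

R1 ∩ R2 = {B}.
B → AD applies, adding AD
A → C applies, adding C
Closure: {ABCD}.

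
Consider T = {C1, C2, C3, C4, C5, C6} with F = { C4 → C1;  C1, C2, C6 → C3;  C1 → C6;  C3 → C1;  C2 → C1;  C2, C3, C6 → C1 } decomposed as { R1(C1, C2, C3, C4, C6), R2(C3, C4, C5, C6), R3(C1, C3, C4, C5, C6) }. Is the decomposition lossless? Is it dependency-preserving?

lossy but dependency-preserving

Lossless test (chase): Rows 1 and 2 agree on C4; apply C4→C1 and equate their C1 entries. No row becomes fully distinguished — the join is lossy.
Dependency preservation: every FD's attributes lie within a single fragment, so each can be enforced locally — preserved.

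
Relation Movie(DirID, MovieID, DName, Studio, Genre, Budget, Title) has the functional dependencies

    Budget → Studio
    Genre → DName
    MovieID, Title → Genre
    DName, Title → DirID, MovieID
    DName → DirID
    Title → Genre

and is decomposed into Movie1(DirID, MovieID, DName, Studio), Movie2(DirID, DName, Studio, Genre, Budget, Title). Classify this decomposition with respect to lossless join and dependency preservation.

lossy and not dependency-preserving

Lossless test: (DirID, DName, Studio)⁺ = {DirID, DName, Studio}, which is a superkey of neither fragment — lossy.
Dependency preservation: the restricted closure of {DName, Title} across the fragments never reaches {DirID, MovieID}, so DName, Title → DirID, MovieID cannot be enforced without a join — not preserved.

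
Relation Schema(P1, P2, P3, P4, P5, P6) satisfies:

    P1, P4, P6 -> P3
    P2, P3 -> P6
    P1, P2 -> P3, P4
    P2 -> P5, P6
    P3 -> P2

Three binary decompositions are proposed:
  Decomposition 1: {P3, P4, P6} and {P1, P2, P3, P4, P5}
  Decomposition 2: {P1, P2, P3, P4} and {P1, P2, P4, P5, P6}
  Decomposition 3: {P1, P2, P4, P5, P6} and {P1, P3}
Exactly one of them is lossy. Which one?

Decomposition 3

Decomposition 1: common = {P3, P4}, closure = {P2, P3, P4, P5, P6} → lossless.
Decomposition 2: common = {P1, P2, P4}, closure = {P1, P2, P3, P4, P5, P6} → lossless.
Decomposition 3: common = {P1}, closure = {P1} → lossy.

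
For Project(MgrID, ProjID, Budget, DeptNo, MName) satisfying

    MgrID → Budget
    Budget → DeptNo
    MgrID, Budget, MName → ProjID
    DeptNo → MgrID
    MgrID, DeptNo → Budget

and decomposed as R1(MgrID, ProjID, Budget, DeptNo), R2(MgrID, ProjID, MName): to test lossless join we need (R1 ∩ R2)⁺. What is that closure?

MgrID, ProjID, Budget, DeptNo

R1 ∩ R2 = {MgrID, ProjID}.
MgrID → Budget applies, adding Budget
Budget → DeptNo applies, adding DeptNo
Closure: {MgrID, ProjID, Budget, DeptNo}.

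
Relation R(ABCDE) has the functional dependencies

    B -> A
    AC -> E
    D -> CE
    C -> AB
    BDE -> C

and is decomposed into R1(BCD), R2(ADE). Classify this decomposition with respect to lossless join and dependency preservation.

Lossless test: (D)⁺ = {ABCDE}, which contains all of one fragment — lossless.
Dependency preservation: the restricted closure of {B} across the fragments never reaches {A}, so B → A cannot be enforced without a join — not preserved.

lossless but not dependency-preserving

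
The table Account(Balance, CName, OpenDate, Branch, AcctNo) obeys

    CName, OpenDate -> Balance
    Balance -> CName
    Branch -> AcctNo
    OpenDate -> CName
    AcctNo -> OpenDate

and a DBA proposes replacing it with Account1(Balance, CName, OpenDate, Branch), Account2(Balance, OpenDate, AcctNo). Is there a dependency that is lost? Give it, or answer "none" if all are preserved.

Check Branch → AcctNo: no single fragment contains all of {Branch, AcctNo}, and the restricted closure of {Branch} across the fragments never reaches {AcctNo}.
CName, OpenDate → Balance is preserved.
Balance → CName is preserved.
OpenDate → CName is preserved.
AcctNo → OpenDate is preserved.

Branch -> AcctNo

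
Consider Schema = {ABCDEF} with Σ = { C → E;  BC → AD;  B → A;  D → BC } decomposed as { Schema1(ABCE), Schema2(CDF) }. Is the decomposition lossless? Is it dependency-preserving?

lossy and not dependency-preserving

Lossless test: (C)⁺ = {CE}, which is a superkey of neither fragment — lossy.
Dependency preservation: the restricted closure of {BC} across the fragments never reaches {AD}, so BC → AD cannot be enforced without a join — not preserved.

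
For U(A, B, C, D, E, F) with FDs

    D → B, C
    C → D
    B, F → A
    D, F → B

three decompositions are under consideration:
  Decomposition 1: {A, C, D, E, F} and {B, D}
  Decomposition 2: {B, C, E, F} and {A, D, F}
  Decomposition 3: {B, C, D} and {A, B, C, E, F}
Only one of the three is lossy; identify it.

Decomposition 2

Decomposition 1: common = {D}, closure = {B, C, D} → lossless.
Decomposition 2: common = {F}, closure = {F} → lossy.
Decomposition 3: common = {B, C}, closure = {B, C, D} → lossless.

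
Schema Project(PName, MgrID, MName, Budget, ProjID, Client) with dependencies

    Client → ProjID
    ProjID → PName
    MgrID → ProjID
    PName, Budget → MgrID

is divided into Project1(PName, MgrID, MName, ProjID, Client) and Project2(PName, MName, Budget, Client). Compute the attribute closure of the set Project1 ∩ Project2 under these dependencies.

PName, MName, ProjID, Client

Project1 ∩ Project2 = {PName, MName, Client}.
Client → ProjID applies, adding ProjID
Closure: {PName, MName, ProjID, Client}.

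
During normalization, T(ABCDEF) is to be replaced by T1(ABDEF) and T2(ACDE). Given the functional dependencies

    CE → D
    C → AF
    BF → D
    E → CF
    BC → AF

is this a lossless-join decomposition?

Common attributes: T1 ∩ T2 = {ADE}.
Closure of {ADE}: E → CF applies, adding CF. So (ADE)⁺ = {ACDEF}.
This closure contains every attribute of T2, so T1 ∩ T2 → T2. The join is lossless.

Yes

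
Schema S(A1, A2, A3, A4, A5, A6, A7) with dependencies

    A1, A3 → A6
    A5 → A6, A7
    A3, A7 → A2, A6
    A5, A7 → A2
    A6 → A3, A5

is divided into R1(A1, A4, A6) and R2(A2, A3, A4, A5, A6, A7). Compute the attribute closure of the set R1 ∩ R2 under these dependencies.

R1 ∩ R2 = {A4, A6}.
A6 → A3, A5 applies, adding A3, A5
A5 → A6, A7 applies, adding A7
A3, A7 → A2, A6 applies, adding A2
Closure: {A2, A3, A4, A5, A6, A7}.

A2, A3, A4, A5, A6, A7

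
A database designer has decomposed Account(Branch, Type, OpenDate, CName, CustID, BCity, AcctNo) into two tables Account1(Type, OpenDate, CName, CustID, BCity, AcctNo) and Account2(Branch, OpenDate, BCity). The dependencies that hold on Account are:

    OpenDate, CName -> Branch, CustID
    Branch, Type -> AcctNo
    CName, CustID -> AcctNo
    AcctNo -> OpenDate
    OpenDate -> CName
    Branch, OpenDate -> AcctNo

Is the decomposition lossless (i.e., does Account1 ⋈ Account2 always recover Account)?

Common attributes: Account1 ∩ Account2 = {OpenDate, BCity}.
Closure of {OpenDate, BCity}: OpenDate → CName applies, adding CName; OpenDate, CName → Branch, CustID applies, adding Branch, CustID; CName, CustID → AcctNo applies, adding AcctNo. So (OpenDate, BCity)⁺ = {Branch, OpenDate, CName, CustID, BCity, AcctNo}.
This closure contains every attribute of Account2, so Account1 ∩ Account2 → Account2. The join is lossless.

Yes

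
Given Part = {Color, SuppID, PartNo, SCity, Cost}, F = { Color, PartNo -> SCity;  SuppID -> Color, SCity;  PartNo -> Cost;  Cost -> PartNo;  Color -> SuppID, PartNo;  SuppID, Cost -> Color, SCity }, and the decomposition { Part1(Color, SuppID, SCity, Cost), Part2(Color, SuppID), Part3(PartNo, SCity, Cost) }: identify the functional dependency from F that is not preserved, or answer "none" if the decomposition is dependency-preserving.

Color, PartNo → SCity: restricted closure across fragments reaches SCity.
SuppID → Color, SCity lies within Part1.
PartNo → Cost lies within Part3.
Cost → PartNo lies within Part3.
Color → SuppID, PartNo: restricted closure across fragments reaches SuppID, PartNo.
SuppID, Cost → Color, SCity lies within Part1.
Every dependency is enforceable on the fragments, so the decomposition is dependency-preserving.

none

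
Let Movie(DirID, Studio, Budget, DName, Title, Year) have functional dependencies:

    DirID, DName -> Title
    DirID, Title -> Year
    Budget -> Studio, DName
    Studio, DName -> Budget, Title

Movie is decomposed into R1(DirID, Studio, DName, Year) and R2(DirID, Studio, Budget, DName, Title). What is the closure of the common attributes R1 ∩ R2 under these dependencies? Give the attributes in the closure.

R1 ∩ R2 = {DirID, Studio, DName}.
DirID, DName → Title applies, adding Title
DirID, Title → Year applies, adding Year
Studio, DName → Budget, Title applies, adding Budget
Closure: {DirID, Studio, Budget, DName, Title, Year}.

DirID, Studio, Budget, DName, Title, Year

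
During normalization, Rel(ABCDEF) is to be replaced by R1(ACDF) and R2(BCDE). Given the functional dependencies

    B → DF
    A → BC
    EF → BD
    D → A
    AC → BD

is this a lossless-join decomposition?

Common attributes: R1 ∩ R2 = {CD}.
Closure of {CD}: D → A applies, adding A; AC → BD applies, adding B; B → DF applies, adding F. So (CD)⁺ = {ABCDF}.
This closure contains every attribute of R1, so R1 ∩ R2 → R1. The join is lossless.

Yes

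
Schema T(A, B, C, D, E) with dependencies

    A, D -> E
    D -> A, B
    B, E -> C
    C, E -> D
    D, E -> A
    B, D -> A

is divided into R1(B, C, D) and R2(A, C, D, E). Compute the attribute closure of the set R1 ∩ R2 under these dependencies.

R1 ∩ R2 = {C, D}.
D → A, B applies, adding A, B
A, D → E applies, adding E
Closure: {A, B, C, D, E}.

A, B, C, D, E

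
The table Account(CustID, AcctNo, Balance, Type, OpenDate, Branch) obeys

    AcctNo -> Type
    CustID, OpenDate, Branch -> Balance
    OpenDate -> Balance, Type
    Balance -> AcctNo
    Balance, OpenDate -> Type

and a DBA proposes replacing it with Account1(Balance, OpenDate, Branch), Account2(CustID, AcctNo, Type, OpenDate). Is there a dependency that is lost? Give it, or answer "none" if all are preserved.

Check Balance → AcctNo: no single fragment contains all of {AcctNo, Balance}, and the restricted closure of {Balance} across the fragments never reaches {AcctNo}.
AcctNo → Type is preserved.
CustID, OpenDate, Branch → Balance is preserved.
OpenDate → Balance, Type is preserved.
Balance, OpenDate → Type is preserved.

Balance -> AcctNo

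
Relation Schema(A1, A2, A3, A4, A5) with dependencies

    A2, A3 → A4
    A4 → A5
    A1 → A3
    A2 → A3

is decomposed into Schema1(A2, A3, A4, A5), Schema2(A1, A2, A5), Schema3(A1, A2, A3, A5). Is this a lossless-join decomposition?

Yes

Chase test. Columns are A1, A2, A3, A4, A5; row i has aⱼ where attribute j ∈ Schemai, else bᵢⱼ.
Initial tableau (one row per fragment):
  row 1: b11 a2 a3 a4 a5
  row 2: a1 a2 b23 b24 a5
  row 3: a1 a2 a3 b34 a5
Rows 1 and 3 agree on A2, A3; apply A2, A3→A4 and equate their A4 entries.
Rows 2 and 3 agree on A1; apply A1→A3 and equate their A3 entries.
Rows 1 and 2 agree on A2, A3; apply A2, A3→A4 and equate their A4 entries.
Row 2 is now all distinguished symbols — the join is lossless.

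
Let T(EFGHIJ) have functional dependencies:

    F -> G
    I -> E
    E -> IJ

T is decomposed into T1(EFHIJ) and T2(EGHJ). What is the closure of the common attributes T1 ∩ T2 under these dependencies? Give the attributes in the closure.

EHIJ

T1 ∩ T2 = {EHJ}.
E → IJ applies, adding I
Closure: {EHIJ}.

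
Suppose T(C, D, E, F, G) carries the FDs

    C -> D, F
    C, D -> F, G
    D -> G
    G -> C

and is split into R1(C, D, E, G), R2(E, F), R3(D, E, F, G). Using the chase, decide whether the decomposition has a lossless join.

Chase test. Columns are C, D, E, F, G; row i has aⱼ where attribute j ∈ Ri, else bᵢⱼ.
Initial tableau (one row per fragment):
  row 1: a1 a2 a3 b14 a5
  row 2: b21 b22 a3 a4 b25
  row 3: b31 a2 a3 a4 a5
Rows 1 and 3 agree on G; apply G→C and equate their C entries.
Rows 1 and 3 agree on C; apply C→D, F and equate their D, F entries.
Row 1 is now all distinguished symbols — the join is lossless.

Yes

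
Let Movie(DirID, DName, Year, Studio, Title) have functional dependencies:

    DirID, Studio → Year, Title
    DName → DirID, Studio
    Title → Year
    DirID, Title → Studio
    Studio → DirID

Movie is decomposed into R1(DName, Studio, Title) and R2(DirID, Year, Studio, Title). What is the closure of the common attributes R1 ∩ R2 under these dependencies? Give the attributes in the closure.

DirID, Year, Studio, Title

R1 ∩ R2 = {Studio, Title}.
Title → Year applies, adding Year
Studio → DirID applies, adding DirID
Closure: {DirID, Year, Studio, Title}.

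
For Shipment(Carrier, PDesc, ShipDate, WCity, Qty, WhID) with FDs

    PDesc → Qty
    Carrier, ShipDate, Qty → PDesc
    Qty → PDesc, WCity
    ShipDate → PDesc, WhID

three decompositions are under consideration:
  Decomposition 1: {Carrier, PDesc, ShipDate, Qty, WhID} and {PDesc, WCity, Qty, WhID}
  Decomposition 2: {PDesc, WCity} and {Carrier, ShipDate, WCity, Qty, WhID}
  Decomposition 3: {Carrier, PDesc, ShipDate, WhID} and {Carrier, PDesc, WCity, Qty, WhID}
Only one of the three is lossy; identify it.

Decomposition 1: common = {PDesc, Qty, WhID}, closure = {PDesc, WCity, Qty, WhID} → lossless.
Decomposition 2: common = {WCity}, closure = {WCity} → lossy.
Decomposition 3: common = {Carrier, PDesc, WhID}, closure = {Carrier, PDesc, WCity, Qty, WhID} → lossless.

Decomposition 2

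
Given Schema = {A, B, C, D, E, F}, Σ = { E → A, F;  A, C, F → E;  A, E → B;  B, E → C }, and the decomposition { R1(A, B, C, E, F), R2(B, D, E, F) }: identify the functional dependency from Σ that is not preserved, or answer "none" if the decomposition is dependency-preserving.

none

E → A, F lies within R1.
A, C, F → E lies within R1.
A, E → B lies within R1.
B, E → C lies within R1.
Every dependency is enforceable on the fragments, so the decomposition is dependency-preserving.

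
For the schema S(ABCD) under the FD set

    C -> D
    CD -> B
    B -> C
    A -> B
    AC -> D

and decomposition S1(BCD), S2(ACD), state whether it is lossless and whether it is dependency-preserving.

lossless and dependency-preserving

Lossless test: (CD)⁺ = {BCD}, which contains all of one fragment — lossless.
Dependency preservation: A → B is not contained in any single fragment, but the restricted closure of its left-hand side across the fragments still reaches the right-hand side; the remaining FDs each lie inside some fragment. All dependencies are preserved.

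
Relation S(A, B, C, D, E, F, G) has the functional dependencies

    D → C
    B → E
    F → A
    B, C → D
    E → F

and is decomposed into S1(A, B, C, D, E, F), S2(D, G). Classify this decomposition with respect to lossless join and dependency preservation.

Lossless test: (D)⁺ = {C, D}, which is a superkey of neither fragment — lossy.
Dependency preservation: every FD's attributes lie within a single fragment, so each can be enforced locally — preserved.

lossy but dependency-preserving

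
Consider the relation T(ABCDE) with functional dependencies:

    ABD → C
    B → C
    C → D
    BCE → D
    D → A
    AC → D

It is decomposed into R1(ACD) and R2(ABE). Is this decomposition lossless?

No

Common attributes: R1 ∩ R2 = {A}.
No dependency enlarges {A}, so (A)⁺ = {A}.
The closure contains neither all of R1 = {ACD} nor all of R2 = {ABE}, so the common attributes are not a superkey of either fragment. The join is lossy.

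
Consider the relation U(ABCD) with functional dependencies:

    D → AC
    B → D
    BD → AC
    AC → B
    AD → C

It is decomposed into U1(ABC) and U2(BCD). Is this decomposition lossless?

Common attributes: U1 ∩ U2 = {BC}.
Closure of {BC}: B → D applies, adding D; BD → AC applies, adding A. So (BC)⁺ = {ABCD}.
This closure contains every attribute of U1, so U1 ∩ U2 → U1. The join is lossless.

Yes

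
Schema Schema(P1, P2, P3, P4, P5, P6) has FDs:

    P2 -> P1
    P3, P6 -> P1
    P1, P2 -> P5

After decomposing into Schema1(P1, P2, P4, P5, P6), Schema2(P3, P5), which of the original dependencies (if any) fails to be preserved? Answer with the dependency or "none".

Check P3, P6 → P1: no single fragment contains all of {P1, P3, P6}, and the restricted closure of {P3, P6} across the fragments never reaches {P1}.
P2 → P1 is preserved.
P1, P2 → P5 is preserved.

P3, P6 -> P1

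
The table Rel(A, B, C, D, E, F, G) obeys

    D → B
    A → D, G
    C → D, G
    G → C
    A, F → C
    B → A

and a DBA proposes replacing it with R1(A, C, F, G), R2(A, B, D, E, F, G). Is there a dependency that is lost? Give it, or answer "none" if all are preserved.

none

D → B lies within R2.
A → D, G lies within R2.
C → D, G: restricted closure across fragments reaches D, G.
G → C lies within R1.
A, F → C lies within R1.
B → A lies within R2.
Every dependency is enforceable on the fragments, so the decomposition is dependency-preserving.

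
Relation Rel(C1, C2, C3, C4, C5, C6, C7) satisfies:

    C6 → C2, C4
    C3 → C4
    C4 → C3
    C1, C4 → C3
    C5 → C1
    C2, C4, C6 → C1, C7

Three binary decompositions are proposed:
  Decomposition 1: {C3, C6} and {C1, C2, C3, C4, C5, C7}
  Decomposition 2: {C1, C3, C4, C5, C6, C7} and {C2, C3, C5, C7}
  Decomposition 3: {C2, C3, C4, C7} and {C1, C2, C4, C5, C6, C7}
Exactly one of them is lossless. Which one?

Decomposition 1: common = {C3}, closure = {C3, C4} → lossy.
Decomposition 2: common = {C3, C5, C7}, closure = {C1, C3, C4, C5, C7} → lossy.
Decomposition 3: common = {C2, C4, C7}, closure = {C2, C3, C4, C7} → lossless.

Decomposition 3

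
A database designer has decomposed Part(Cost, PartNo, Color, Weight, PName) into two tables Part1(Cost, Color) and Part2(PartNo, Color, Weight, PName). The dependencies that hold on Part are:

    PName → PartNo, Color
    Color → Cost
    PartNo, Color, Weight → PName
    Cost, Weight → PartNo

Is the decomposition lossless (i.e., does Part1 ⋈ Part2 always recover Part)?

Yes

Common attributes: Part1 ∩ Part2 = {Color}.
Closure of {Color}: Color → Cost applies, adding Cost. So (Color)⁺ = {Cost, Color}.
This closure contains every attribute of Part1, so Part1 ∩ Part2 → Part1. The join is lossless.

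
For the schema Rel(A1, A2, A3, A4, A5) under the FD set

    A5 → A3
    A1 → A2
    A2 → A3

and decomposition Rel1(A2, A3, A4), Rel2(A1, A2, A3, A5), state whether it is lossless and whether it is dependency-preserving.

lossy but dependency-preserving

Lossless test: (A2, A3)⁺ = {A2, A3}, which is a superkey of neither fragment — lossy.
Dependency preservation: every FD's attributes lie within a single fragment, so each can be enforced locally — preserved.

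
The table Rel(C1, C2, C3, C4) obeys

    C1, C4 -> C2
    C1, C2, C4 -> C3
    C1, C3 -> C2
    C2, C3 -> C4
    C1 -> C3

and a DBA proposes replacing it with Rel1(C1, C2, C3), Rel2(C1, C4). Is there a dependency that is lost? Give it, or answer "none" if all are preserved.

C2, C3 -> C4

Check C2, C3 → C4: no single fragment contains all of {C2, C3, C4}, and the restricted closure of {C2, C3} across the fragments never reaches {C4}.
C1, C4 → C2 is preserved.
C1, C2, C4 → C3 is preserved.
C1, C3 → C2 is preserved.
C1 → C3 is preserved.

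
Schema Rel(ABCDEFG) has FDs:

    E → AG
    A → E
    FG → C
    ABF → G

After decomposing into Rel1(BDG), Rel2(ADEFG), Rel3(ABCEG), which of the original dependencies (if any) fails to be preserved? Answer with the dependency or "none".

FG → C

Check FG → C: no single fragment contains all of {CFG}, and the restricted closure of {FG} across the fragments never reaches {C}.
E → AG is preserved.
A → E is preserved.
ABF → G is preserved.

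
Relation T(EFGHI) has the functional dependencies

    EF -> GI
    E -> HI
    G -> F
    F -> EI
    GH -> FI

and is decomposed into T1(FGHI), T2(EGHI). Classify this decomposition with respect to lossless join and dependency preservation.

lossless and dependency-preserving

Lossless test: (GHI)⁺ = {EFGHI}, which contains all of one fragment — lossless.
Dependency preservation: EF → GI; F → EI are not contained in any single fragment, but the restricted closure of each left-hand side across the fragments still reaches the right-hand side; the remaining FDs each lie inside some fragment. All dependencies are preserved.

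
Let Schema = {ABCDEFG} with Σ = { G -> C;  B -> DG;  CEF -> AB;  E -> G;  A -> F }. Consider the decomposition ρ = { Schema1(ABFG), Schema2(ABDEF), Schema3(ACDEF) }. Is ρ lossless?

Chase test. Columns are ABCDEFG; row i has aⱼ where attribute j ∈ Schemai, else bᵢⱼ.
Initial tableau (one row per fragment):
  row 1: a1 a2 b13 b14 b15 a6 a7
  row 2: a1 a2 b23 a4 a5 a6 b27
  row 3: a1 b32 a3 a4 a5 a6 b37
Rows 1 and 2 agree on B; apply B→DG and equate their DG entries.
Rows 2 and 3 agree on E; apply E→G and equate their G entries.
Rows 1 and 2 agree on G; apply G→C and equate their C entries.
Rows 1 and 3 agree on G; apply G→C and equate their C entries.
Rows 2 and 3 agree on CEF; apply CEF→AB and equate their AB entries.
Row 2 is now all distinguished symbols — the join is lossless.

Yes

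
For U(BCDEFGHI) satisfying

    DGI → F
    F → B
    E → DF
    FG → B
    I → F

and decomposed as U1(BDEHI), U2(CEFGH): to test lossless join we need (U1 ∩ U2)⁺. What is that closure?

BDEFH

U1 ∩ U2 = {EH}.
E → DF applies, adding DF
F → B applies, adding B
Closure: {BDEFH}.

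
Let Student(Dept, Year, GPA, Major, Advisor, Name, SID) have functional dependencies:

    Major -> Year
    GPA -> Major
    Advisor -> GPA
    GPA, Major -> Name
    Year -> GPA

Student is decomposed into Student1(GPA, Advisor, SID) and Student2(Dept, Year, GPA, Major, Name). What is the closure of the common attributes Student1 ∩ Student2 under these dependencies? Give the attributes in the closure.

Year, GPA, Major, Name

Student1 ∩ Student2 = {GPA}.
GPA → Major applies, adding Major
GPA, Major → Name applies, adding Name
Major → Year applies, adding Year
Closure: {Year, GPA, Major, Name}.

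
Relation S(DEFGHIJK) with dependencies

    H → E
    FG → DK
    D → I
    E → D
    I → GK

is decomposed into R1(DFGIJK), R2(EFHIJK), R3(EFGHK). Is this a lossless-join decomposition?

Chase test. Columns are DEFGHIJK; row i has aⱼ where attribute j ∈ Ri, else bᵢⱼ.
Initial tableau (one row per fragment):
  row 1: a1 b12 a3 a4 b15 a6 a7 a8
  row 2: b21 a2 a3 b24 a5 a6 a7 a8
  row 3: b31 a2 a3 a4 a5 b36 b37 a8
Rows 1 and 3 agree on FG; apply FG→DK and equate their DK entries.
Rows 1 and 3 agree on D; apply D→I and equate their I entries.
Rows 2 and 3 agree on E; apply E→D and equate their D entries.
Rows 1 and 2 agree on I; apply I→GK and equate their GK entries.
Row 2 is now all distinguished symbols — the join is lossless.

Yes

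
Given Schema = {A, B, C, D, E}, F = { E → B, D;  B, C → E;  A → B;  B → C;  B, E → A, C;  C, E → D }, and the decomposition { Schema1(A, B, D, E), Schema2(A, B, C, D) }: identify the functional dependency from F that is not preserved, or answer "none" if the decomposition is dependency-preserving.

none

E → B, D lies within Schema1.
B, C → E: restricted closure across fragments reaches E.
A → B lies within Schema1.
B → C lies within Schema2.
B, E → A, C: restricted closure across fragments reaches A, C.
C, E → D: restricted closure across fragments reaches D.
Every dependency is enforceable on the fragments, so the decomposition is dependency-preserving.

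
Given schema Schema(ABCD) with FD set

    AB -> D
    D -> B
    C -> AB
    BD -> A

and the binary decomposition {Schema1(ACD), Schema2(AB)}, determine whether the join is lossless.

No

Common attributes: Schema1 ∩ Schema2 = {A}.
No dependency enlarges {A}, so (A)⁺ = {A}.
The closure contains neither all of Schema1 = {ACD} nor all of Schema2 = {AB}, so the common attributes are not a superkey of either fragment. The join is lossy.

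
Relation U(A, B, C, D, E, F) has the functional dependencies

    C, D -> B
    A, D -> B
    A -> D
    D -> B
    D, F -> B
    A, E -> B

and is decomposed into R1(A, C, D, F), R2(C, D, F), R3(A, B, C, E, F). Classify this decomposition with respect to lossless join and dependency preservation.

lossless but not dependency-preserving

Lossless test (chase): Rows 1 and 2 agree on C, D; apply C, D→B and equate their B entries. Rows 1 and 3 agree on A; apply A→D and equate their D entries. Rows 1 and 3 agree on D; apply D→B and equate their B entries. Row 3 is now all distinguished symbols — the join is lossless.
Dependency preservation: the restricted closure of {C, D} across the fragments never reaches {B}, so C, D → B cannot be enforced without a join — not preserved.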